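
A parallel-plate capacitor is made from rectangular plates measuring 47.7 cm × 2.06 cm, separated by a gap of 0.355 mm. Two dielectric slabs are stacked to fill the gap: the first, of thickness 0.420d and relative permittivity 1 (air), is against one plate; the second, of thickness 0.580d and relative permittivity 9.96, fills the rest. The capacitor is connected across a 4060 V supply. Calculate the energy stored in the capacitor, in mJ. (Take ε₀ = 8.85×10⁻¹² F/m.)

A = 47.7 × 2.06 cm² = 9.83×10⁻³ m².
Stacked slabs ⇒ two capacitors in series, each with the full plate area.
C₁ = κ₁ε₀A/d₁ = 1.00 × 8.85×10⁻¹² × 9.83×10⁻³ / 1.49×10⁻⁴ = 5.83×10⁻¹⁰ F.
C₂ = κ₂ε₀A/d₂ = 9.96 × 8.85×10⁻¹² × 9.83×10⁻³ / 2.06×10⁻⁴ = 4.21×10⁻⁹ F.
C = (1/C₁ + 1/C₂)⁻¹ = 5.12×10⁻¹⁰ F.
U = ½CV² = ½ × 5.12×10⁻¹⁰ × (4060)² = 4.22×10⁻³ J.

4.22 mJ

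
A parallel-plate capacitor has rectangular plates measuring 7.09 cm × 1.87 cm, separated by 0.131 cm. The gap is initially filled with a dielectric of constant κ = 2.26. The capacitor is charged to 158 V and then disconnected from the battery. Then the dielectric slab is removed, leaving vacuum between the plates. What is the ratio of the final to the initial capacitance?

0.442

C = κε₀A/d scales with κ, so C₂/C₁ = 1/κ = 1/2.26 = 0.442.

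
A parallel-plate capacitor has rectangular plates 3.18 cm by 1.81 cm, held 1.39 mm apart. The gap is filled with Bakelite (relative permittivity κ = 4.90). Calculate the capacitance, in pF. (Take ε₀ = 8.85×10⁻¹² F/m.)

C ≈ 18.0 pF

A = 3.18 × 1.81 cm² = 5.76×10⁻⁴ m².
C = κε₀A/d = 4.90 × 8.85×10⁻¹² × 5.76×10⁻⁴ / 1.39×10⁻³ = 1.80×10⁻¹¹ F.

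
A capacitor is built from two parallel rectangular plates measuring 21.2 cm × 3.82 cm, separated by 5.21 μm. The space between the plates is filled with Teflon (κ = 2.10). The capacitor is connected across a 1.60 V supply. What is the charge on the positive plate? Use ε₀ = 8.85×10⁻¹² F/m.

A = 21.2 × 3.82 cm² = 8.10×10⁻³ m².
C = κε₀A/d = 2.10 × 8.85×10⁻¹² × 8.10×10⁻³ / 5.21×10⁻⁶ = 2.89×10⁻⁸ F.
Q = CV = 2.89×10⁻⁸ × 1.60 = 4.62×10⁻⁸ C.

46.2 nC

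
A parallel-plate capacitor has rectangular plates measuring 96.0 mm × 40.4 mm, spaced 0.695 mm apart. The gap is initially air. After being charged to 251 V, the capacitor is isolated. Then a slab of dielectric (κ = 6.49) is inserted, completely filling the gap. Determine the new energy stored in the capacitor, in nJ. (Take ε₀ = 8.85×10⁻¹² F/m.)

A = 96.0 × 40.4 mm² = 3.88×10⁻³ m².
Initially C₁ = ε₀A/d = 8.85×10⁻¹² × 3.88×10⁻³ / 6.95×10⁻⁴ = 4.94×10⁻¹¹ F.
U₁ = 1.56×10⁻⁶ J.
Isolated ⇒ Q is held fixed. C₂ = 6.49 C₁ and U = Q²/(2C), so U₂/U₁ = C₁/C₂ = 0.154.
U₂ = 0.154 × 1.56×10⁻⁶ = 2.40×10⁻⁷ J.

240 nJ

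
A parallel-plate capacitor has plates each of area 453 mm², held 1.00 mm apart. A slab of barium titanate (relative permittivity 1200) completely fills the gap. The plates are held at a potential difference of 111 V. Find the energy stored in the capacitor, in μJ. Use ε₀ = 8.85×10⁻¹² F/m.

A = 453 mm² = 4.53×10⁻⁴ m².
C = κε₀A/d = 1200 × 8.85×10⁻¹² × 4.53×10⁻⁴ / 1.00×10⁻³ = 4.81×10⁻⁹ F.
U = ½CV² = ½ × 4.81×10⁻⁹ × (111)² = 2.96×10⁻⁵ J.

29.6 μJ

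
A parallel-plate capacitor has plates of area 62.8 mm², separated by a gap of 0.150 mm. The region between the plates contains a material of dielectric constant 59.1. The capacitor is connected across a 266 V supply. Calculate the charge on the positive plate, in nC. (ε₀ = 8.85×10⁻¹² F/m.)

A = 62.8 mm² = 6.28×10⁻⁵ m².
C = κε₀A/d = 59.1 × 8.85×10⁻¹² × 6.28×10⁻⁵ / 1.50×10⁻⁴ = 2.19×10⁻¹⁰ F.
Q = CV = 2.19×10⁻¹⁰ × 266 = 5.82×10⁻⁸ C.

Q ≈ 58.2 nC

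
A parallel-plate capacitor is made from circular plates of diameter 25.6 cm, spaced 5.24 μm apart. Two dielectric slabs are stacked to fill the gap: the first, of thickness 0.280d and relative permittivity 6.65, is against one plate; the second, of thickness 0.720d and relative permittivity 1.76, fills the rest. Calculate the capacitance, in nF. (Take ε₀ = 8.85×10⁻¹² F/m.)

A = π(25.6/2 cm)² = 5.15×10⁻² m².
Stacked slabs ⇒ two capacitors in series, each with the full plate area.
C₁ = κ₁ε₀A/d₁ = 6.65 × 8.85×10⁻¹² × 5.15×10⁻² / 1.47×10⁻⁶ = 2.06×10⁻⁶ F.
C₂ = κ₂ε₀A/d₂ = 1.76 × 8.85×10⁻¹² × 5.15×10⁻² / 3.77×10⁻⁶ = 2.13×10⁻⁷ F.
C = (1/C₁ + 1/C₂)⁻¹ = 1.93×10⁻⁷ F.

193 nF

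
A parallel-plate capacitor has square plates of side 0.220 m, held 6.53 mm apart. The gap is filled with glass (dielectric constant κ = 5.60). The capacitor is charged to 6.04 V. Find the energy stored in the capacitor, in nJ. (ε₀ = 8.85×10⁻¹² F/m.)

6.70 nJ

A = (0.220 m)² = 4.84×10⁻² m².
C = κε₀A/d = 5.60 × 8.85×10⁻¹² × 4.84×10⁻² / 6.53×10⁻³ = 3.67×10⁻¹⁰ F.
U = ½CV² = ½ × 3.67×10⁻¹⁰ × (6.04)² = 6.70×10⁻⁹ J.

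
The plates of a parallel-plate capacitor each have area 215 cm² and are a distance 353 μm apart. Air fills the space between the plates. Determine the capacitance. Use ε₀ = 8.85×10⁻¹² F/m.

C ≈ 0.539 nF

A = 215 cm² = 2.15×10⁻² m².
C = ε₀A/d = 8.85×10⁻¹² × 2.15×10⁻² / 3.53×10⁻⁴ = 5.39×10⁻¹⁰ F.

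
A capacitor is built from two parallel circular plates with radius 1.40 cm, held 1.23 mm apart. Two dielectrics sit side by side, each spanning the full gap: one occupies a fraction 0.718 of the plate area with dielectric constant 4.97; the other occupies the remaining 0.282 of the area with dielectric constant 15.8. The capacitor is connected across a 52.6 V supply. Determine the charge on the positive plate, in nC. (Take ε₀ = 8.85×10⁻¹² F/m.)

1.87 nC

A = π(1.40 cm)² = 6.16×10⁻⁴ m².
Side-by-side slabs ⇒ two capacitors in parallel, each spanning the full gap.
C₁ = κ₁ε₀A₁/d = 4.97 × 8.85×10⁻¹² × 4.42×10⁻⁴ / 1.23×10⁻³ = 1.58×10⁻¹¹ F.
C₂ = κ₂ε₀A₂/d = 15.8 × 8.85×10⁻¹² × 1.74×10⁻⁴ / 1.23×10⁻³ = 1.97×10⁻¹¹ F.
C = C₁ + C₂ = 3.55×10⁻¹¹ F.
Q = CV = 3.55×10⁻¹¹ × 52.6 = 1.87×10⁻⁹ C.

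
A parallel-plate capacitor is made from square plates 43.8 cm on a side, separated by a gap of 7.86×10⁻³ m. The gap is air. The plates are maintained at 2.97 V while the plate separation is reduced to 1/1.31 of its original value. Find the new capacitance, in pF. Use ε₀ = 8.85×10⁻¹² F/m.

A = (43.8 cm)² = 0.192 m².
Initially C₁ = ε₀A/d = 8.85×10⁻¹² × 0.192 / 7.86×10⁻³ = 2.16×10⁻¹⁰ F.
C = ε₀A/d scales as 1/d, so C₂/C₁ = d₁/d₂ = 1.31.
C₂ = 1.31 × 2.16×10⁻¹⁰ = 2.83×10⁻¹⁰ F.

C ≈ 283 pF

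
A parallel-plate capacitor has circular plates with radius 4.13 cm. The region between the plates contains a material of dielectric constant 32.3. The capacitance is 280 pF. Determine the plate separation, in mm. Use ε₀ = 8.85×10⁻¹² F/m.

5.47 mm

A = π(4.13 cm)² = 5.36×10⁻³ m².
d = κε₀A/C = 32.3 × 8.85×10⁻¹² × 5.36×10⁻³ / 2.80×10⁻¹⁰ = 5.47×10⁻³ m.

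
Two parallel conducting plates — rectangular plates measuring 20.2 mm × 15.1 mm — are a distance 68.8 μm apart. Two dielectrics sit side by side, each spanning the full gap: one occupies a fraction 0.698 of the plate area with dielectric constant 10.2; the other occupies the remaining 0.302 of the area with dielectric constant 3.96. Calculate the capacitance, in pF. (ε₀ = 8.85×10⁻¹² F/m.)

C ≈ 326 pF

A = 20.2 × 15.1 mm² = 3.05×10⁻⁴ m².
Side-by-side slabs ⇒ two capacitors in parallel, each spanning the full gap.
C₁ = κ₁ε₀A₁/d = 10.2 × 8.85×10⁻¹² × 2.13×10⁻⁴ / 6.88×10⁻⁵ = 2.79×10⁻¹⁰ F.
C₂ = κ₂ε₀A₂/d = 3.96 × 8.85×10⁻¹² × 9.21×10⁻⁵ / 6.88×10⁻⁵ = 4.69×10⁻¹¹ F.
C = C₁ + C₂ = 3.26×10⁻¹⁰ F.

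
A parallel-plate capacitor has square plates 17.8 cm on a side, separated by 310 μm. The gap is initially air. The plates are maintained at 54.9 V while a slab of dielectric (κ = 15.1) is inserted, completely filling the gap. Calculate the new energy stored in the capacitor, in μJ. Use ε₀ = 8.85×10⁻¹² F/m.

A = (17.8 cm)² = 3.17×10⁻² m².
Initially C₁ = ε₀A/d = 8.85×10⁻¹² × 3.17×10⁻² / 3.10×10⁻⁴ = 9.05×10⁻¹⁰ F.
U₁ = 1.36×10⁻⁶ J.
Battery connected ⇒ V is held fixed. C₂ = 15.1 C₁ and U = ½CV², so U₂/U₁ = C₂/C₁ = 15.1.
U₂ = 15.1 × 1.36×10⁻⁶ = 2.06×10⁻⁵ J.

U ≈ 20.6 μJ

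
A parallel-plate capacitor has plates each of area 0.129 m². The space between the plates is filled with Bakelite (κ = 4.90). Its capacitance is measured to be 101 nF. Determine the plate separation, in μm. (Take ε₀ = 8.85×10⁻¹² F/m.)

d = κε₀A/C = 4.90 × 8.85×10⁻¹² × 0.129 / 1.01×10⁻⁷ = 5.54×10⁻⁵ m.

d ≈ 55.4 μm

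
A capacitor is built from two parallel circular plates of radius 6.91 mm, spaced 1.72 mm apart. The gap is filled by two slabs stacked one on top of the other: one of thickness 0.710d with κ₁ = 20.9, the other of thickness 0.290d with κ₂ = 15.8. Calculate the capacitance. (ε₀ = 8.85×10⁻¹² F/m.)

A = π(6.91 mm)² = 1.50×10⁻⁴ m².
Stacked slabs ⇒ two capacitors in series, each with the full plate area.
C₁ = κ₁ε₀A/d₁ = 20.9 × 8.85×10⁻¹² × 1.50×10⁻⁴ / 1.22×10⁻³ = 2.27×10⁻¹¹ F.
C₂ = κ₂ε₀A/d₂ = 15.8 × 8.85×10⁻¹² × 1.50×10⁻⁴ / 4.99×10⁻⁴ = 4.21×10⁻¹¹ F.
C = (1/C₁ + 1/C₂)⁻¹ = 1.48×10⁻¹¹ F.

C ≈ 14.8 pF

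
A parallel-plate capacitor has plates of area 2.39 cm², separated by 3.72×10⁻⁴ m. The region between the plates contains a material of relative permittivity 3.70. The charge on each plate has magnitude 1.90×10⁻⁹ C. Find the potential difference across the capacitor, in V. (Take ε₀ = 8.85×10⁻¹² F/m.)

A = 2.39 cm² = 2.39×10⁻⁴ m².
C = κε₀A/d = 3.70 × 8.85×10⁻¹² × 2.39×10⁻⁴ / 3.72×10⁻⁴ = 2.10×10⁻¹¹ F.
V = Q/C = 1.90×10⁻⁹ / 2.10×10⁻¹¹ = 90.3 V.

V ≈ 90.3 V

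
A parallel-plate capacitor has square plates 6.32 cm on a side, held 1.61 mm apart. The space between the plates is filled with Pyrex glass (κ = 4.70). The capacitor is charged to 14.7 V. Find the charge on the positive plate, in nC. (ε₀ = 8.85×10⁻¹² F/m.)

Q ≈ 1.52 nC

A = (6.32 cm)² = 3.99×10⁻³ m².
C = κε₀A/d = 4.70 × 8.85×10⁻¹² × 3.99×10⁻³ / 1.61×10⁻³ = 1.03×10⁻¹⁰ F.
Q = CV = 1.03×10⁻¹⁰ × 14.7 = 1.52×10⁻⁹ C.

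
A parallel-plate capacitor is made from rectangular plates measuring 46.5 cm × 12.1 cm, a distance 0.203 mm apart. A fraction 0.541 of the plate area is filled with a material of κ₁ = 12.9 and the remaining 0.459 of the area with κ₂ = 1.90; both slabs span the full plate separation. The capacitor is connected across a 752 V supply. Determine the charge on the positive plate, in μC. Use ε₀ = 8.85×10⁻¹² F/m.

A = 46.5 × 12.1 cm² = 5.63×10⁻² m².
Side-by-side slabs ⇒ two capacitors in parallel, each spanning the full gap.
C₁ = κ₁ε₀A₁/d = 12.9 × 8.85×10⁻¹² × 3.04×10⁻² / 2.03×10⁻⁴ = 1.71×10⁻⁸ F.
C₂ = κ₂ε₀A₂/d = 1.90 × 8.85×10⁻¹² × 2.58×10⁻² / 2.03×10⁻⁴ = 2.14×10⁻⁹ F.
C = C₁ + C₂ = 1.93×10⁻⁸ F.
Q = CV = 1.93×10⁻⁸ × 752 = 1.45×10⁻⁵ C.

Q ≈ 14.5 μC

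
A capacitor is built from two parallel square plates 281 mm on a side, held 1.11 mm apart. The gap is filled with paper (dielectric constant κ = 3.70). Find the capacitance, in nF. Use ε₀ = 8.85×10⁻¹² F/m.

2.33 nF

A = (281 mm)² = 7.90×10⁻² m².
C = κε₀A/d = 3.70 × 8.85×10⁻¹² × 7.90×10⁻² / 1.11×10⁻³ = 2.33×10⁻⁹ F.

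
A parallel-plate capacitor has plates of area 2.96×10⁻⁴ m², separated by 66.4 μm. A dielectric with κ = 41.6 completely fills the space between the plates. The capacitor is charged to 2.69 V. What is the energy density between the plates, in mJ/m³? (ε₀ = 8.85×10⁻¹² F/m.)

E = V/d = 2.69 / 6.64×10⁻⁵ = 4.05×10⁴ V/m.
u = ½κε₀E² = ½ × 41.6 × 8.85×10⁻¹² × (4.05×10⁴)² = 0.302 J/m³.

u ≈ 302 mJ/m³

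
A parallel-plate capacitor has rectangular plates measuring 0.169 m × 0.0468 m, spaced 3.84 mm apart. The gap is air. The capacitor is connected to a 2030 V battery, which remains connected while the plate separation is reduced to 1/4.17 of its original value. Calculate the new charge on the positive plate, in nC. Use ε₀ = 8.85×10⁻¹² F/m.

Q ≈ 154 nC

A = 0.169 × 0.0468 m² = 7.91×10⁻³ m².
Initially C₁ = ε₀A/d = 8.85×10⁻¹² × 7.91×10⁻³ / 3.84×10⁻³ = 1.82×10⁻¹¹ F.
Q₁ = 3.70×10⁻⁸ C.
Battery connected ⇒ V is held fixed. C₂ = 4.17 C₁ and Q = CV, so Q₂/Q₁ = C₂/C₁ = 4.17.
Q₂ = 4.17 × 3.70×10⁻⁸ = 1.54×10⁻⁷ C.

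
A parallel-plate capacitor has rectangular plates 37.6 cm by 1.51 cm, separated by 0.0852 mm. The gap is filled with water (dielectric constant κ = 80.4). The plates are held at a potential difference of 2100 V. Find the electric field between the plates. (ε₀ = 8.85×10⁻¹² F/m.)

E = V/d = 2100 / 8.52×10⁻⁵ = 2.46×10⁷ V/m.

E ≈ 24.6 MV/m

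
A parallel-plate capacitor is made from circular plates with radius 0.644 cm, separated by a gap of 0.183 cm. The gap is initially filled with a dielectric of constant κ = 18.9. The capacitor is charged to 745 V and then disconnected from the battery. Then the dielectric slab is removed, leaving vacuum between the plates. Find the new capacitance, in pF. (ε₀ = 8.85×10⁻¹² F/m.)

C ≈ 0.630 pF

A = π(0.644 cm)² = 1.30×10⁻⁴ m².
Initially C₁ = κε₀A/d = 18.9 × 8.85×10⁻¹² × 1.30×10⁻⁴ / 1.83×10⁻³ = 1.19×10⁻¹¹ F.
C = κε₀A/d scales with κ, so C₂/C₁ = 1/κ = 1/18.9 = 0.0529.
C₂ = 0.0529 × 1.19×10⁻¹¹ = 6.30×10⁻¹³ F.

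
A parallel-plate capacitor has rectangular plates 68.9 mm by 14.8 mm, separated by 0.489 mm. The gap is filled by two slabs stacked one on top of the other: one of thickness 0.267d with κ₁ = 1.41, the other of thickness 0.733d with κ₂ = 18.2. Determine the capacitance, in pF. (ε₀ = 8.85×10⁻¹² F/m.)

A = 68.9 × 14.8 mm² = 1.02×10⁻³ m².
Stacked slabs ⇒ two capacitors in series, each with the full plate area.
C₁ = κ₁ε₀A/d₁ = 1.41 × 8.85×10⁻¹² × 1.02×10⁻³ / 1.31×10⁻⁴ = 9.75×10⁻¹¹ F.
C₂ = κ₂ε₀A/d₂ = 18.2 × 8.85×10⁻¹² × 1.02×10⁻³ / 3.58×10⁻⁴ = 4.58×10⁻¹⁰ F.
C = (1/C₁ + 1/C₂)⁻¹ = 8.04×10⁻¹¹ F.

80.4 pF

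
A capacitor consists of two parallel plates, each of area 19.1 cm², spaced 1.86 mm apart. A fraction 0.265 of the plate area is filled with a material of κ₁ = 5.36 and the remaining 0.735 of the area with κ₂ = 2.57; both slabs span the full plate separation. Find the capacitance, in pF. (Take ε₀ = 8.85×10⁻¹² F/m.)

A = 19.1 cm² = 1.91×10⁻³ m².
Side-by-side slabs ⇒ two capacitors in parallel, each spanning the full gap.
C₁ = κ₁ε₀A₁/d = 5.36 × 8.85×10⁻¹² × 5.06×10⁻⁴ / 1.86×10⁻³ = 1.29×10⁻¹¹ F.
C₂ = κ₂ε₀A₂/d = 2.57 × 8.85×10⁻¹² × 1.40×10⁻³ / 1.86×10⁻³ = 1.72×10⁻¹¹ F.
C = C₁ + C₂ = 3.01×10⁻¹¹ F.

30.1 pF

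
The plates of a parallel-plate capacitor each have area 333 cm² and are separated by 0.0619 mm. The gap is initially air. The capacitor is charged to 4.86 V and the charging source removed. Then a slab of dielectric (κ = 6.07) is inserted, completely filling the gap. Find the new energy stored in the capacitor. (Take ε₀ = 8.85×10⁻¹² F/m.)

U ≈ 9.26 nJ

A = 333 cm² = 3.33×10⁻² m².
Initially C₁ = ε₀A/d = 8.85×10⁻¹² × 3.33×10⁻² / 6.19×10⁻⁵ = 4.76×10⁻⁹ F.
U₁ = 5.62×10⁻⁸ J.
Isolated ⇒ Q is held fixed. C₂ = 6.07 C₁ and U = Q²/(2C), so U₂/U₁ = C₁/C₂ = 0.165.
U₂ = 0.165 × 5.62×10⁻⁸ = 9.26×10⁻⁹ J.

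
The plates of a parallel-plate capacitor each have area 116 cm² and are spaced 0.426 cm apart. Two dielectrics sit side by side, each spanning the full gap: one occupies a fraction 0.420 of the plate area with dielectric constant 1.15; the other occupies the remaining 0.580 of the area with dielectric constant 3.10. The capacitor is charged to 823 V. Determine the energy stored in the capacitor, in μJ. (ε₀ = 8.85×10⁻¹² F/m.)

A = 116 cm² = 1.16×10⁻² m².
Side-by-side slabs ⇒ two capacitors in parallel, each spanning the full gap.
C₁ = κ₁ε₀A₁/d = 1.15 × 8.85×10⁻¹² × 4.87×10⁻³ / 4.26×10⁻³ = 1.16×10⁻¹¹ F.
C₂ = κ₂ε₀A₂/d = 3.10 × 8.85×10⁻¹² × 6.73×10⁻³ / 4.26×10⁻³ = 4.33×10⁻¹¹ F.
C = C₁ + C₂ = 5.50×10⁻¹¹ F.
U = ½CV² = ½ × 5.50×10⁻¹¹ × (823)² = 1.86×10⁻⁵ J.

18.6 μJ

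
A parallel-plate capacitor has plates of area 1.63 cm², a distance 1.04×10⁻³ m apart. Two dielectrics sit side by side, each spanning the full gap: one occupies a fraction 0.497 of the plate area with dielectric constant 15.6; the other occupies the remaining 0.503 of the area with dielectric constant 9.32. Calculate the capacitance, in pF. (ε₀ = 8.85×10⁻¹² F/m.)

17.3 pF

A = 1.63 cm² = 1.63×10⁻⁴ m².
Side-by-side slabs ⇒ two capacitors in parallel, each spanning the full gap.
C₁ = κ₁ε₀A₁/d = 15.6 × 8.85×10⁻¹² × 8.10×10⁻⁵ / 1.04×10⁻³ = 1.08×10⁻¹¹ F.
C₂ = κ₂ε₀A₂/d = 9.32 × 8.85×10⁻¹² × 8.20×10⁻⁵ / 1.04×10⁻³ = 6.50×10⁻¹² F.
C = C₁ + C₂ = 1.73×10⁻¹¹ F.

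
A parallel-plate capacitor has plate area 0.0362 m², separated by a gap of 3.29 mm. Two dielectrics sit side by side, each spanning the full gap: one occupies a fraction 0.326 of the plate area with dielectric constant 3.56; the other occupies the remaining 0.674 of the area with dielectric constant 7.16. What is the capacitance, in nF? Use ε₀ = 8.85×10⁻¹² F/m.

C ≈ 0.583 nF

Side-by-side slabs ⇒ two capacitors in parallel, each spanning the full gap.
C₁ = κ₁ε₀A₁/d = 3.56 × 8.85×10⁻¹² × 1.18×10⁻² / 3.29×10⁻³ = 1.13×10⁻¹⁰ F.
C₂ = κ₂ε₀A₂/d = 7.16 × 8.85×10⁻¹² × 2.44×10⁻² / 3.29×10⁻³ = 4.70×10⁻¹⁰ F.
C = C₁ + C₂ = 5.83×10⁻¹⁰ F.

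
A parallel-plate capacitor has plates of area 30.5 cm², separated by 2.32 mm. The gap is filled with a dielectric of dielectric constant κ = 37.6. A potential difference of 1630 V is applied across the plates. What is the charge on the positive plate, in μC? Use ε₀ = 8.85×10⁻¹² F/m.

0.713 μC

A = 30.5 cm² = 3.05×10⁻³ m².
C = κε₀A/d = 37.6 × 8.85×10⁻¹² × 3.05×10⁻³ / 2.32×10⁻³ = 4.37×10⁻¹⁰ F.
Q = CV = 4.37×10⁻¹⁰ × 1630 = 7.13×10⁻⁷ C.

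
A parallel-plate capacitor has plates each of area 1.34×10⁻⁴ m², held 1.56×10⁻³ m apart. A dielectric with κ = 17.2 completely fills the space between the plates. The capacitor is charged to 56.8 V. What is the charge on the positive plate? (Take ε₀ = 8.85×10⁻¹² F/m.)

C = κε₀A/d = 17.2 × 8.85×10⁻¹² × 1.34×10⁻⁴ / 1.56×10⁻³ = 1.31×10⁻¹¹ F.
Q = CV = 1.31×10⁻¹¹ × 56.8 = 7.43×10⁻¹⁰ C.

Q ≈ 0.743 nC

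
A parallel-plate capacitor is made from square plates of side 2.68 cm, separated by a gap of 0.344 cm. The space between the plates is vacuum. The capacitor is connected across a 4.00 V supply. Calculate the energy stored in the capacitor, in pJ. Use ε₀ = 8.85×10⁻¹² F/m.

A = (2.68 cm)² = 7.18×10⁻⁴ m².
C = ε₀A/d = 8.85×10⁻¹² × 7.18×10⁻⁴ / 3.44×10⁻³ = 1.85×10⁻¹² F.
U = ½CV² = ½ × 1.85×10⁻¹² × (4.00)² = 1.48×10⁻¹¹ J.

14.8 pJ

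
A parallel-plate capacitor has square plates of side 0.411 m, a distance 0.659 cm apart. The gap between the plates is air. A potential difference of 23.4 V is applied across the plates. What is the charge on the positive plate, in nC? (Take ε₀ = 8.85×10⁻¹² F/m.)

Q ≈ 5.31 nC

A = (0.411 m)² = 0.169 m².
C = ε₀A/d = 8.85×10⁻¹² × 0.169 / 6.59×10⁻³ = 2.27×10⁻¹⁰ F.
Q = CV = 2.27×10⁻¹⁰ × 23.4 = 5.31×10⁻⁹ C.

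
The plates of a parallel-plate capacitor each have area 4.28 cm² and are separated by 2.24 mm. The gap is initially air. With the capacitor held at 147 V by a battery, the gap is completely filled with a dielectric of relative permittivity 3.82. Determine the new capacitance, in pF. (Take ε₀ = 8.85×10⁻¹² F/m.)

A = 4.28 cm² = 4.28×10⁻⁴ m².
Initially C₁ = ε₀A/d = 8.85×10⁻¹² × 4.28×10⁻⁴ / 2.24×10⁻³ = 1.69×10⁻¹² F.
C = κε₀A/d scales with κ, so C₂/C₁ = κ = 3.82.
C₂ = 3.82 × 1.69×10⁻¹² = 6.46×10⁻¹² F.

C ≈ 6.46 pF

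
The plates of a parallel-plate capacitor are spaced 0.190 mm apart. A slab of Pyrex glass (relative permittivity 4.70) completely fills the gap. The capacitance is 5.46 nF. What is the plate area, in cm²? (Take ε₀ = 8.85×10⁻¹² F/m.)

A = Cd/(κε₀) = 5.46×10⁻⁹ × 1.90×10⁻⁴ / (4.70 × 8.85×10⁻¹²) = 2.49×10⁻² m².

249 cm²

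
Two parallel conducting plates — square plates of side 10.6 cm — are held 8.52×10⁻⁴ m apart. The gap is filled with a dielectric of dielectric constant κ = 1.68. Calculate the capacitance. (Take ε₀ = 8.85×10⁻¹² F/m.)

196 pF

A = (10.6 cm)² = 1.12×10⁻² m².
C = κε₀A/d = 1.68 × 8.85×10⁻¹² × 1.12×10⁻² / 8.52×10⁻⁴ = 1.96×10⁻¹⁰ F.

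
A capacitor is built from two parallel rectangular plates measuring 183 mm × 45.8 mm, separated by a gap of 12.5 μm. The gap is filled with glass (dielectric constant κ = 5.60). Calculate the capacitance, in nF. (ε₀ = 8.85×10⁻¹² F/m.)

A = 183 × 45.8 mm² = 8.38×10⁻³ m².
C = κε₀A/d = 5.60 × 8.85×10⁻¹² × 8.38×10⁻³ / 1.25×10⁻⁵ = 3.32×10⁻⁸ F.

C ≈ 33.2 nF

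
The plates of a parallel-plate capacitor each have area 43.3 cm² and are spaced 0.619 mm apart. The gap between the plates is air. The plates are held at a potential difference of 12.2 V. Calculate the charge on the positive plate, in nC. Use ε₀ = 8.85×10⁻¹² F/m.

Q ≈ 0.755 nC

A = 43.3 cm² = 4.33×10⁻³ m².
C = ε₀A/d = 8.85×10⁻¹² × 4.33×10⁻³ / 6.19×10⁻⁴ = 6.19×10⁻¹¹ F.
Q = CV = 6.19×10⁻¹¹ × 12.2 = 7.55×10⁻¹⁰ C.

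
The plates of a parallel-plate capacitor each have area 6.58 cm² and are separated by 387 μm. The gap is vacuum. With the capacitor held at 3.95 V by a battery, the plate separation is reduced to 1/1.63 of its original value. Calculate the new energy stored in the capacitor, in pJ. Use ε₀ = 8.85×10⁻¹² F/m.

U ≈ 191 pJ

A = 6.58 cm² = 6.58×10⁻⁴ m².
Initially C₁ = ε₀A/d = 8.85×10⁻¹² × 6.58×10⁻⁴ / 3.87×10⁻⁴ = 1.50×10⁻¹¹ F.
U₁ = 1.17×10⁻¹⁰ J.
Battery connected ⇒ V is held fixed. C₂ = 1.63 C₁ and U = ½CV², so U₂/U₁ = C₂/C₁ = 1.63.
U₂ = 1.63 × 1.17×10⁻¹⁰ = 1.91×10⁻¹⁰ J.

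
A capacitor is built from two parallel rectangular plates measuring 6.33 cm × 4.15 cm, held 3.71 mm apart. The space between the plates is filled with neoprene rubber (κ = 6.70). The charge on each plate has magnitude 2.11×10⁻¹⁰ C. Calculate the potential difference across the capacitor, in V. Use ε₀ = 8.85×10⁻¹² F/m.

V ≈ 5.03 V

A = 6.33 × 4.15 cm² = 2.63×10⁻³ m².
C = κε₀A/d = 6.70 × 8.85×10⁻¹² × 2.63×10⁻³ / 3.71×10⁻³ = 4.20×10⁻¹¹ F.
V = Q/C = 2.11×10⁻¹⁰ / 4.20×10⁻¹¹ = 5.03 V.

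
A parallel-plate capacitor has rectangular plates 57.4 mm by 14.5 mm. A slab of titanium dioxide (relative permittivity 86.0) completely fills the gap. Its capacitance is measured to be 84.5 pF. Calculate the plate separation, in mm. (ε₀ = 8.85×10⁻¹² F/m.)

7.50 mm

A = 57.4 × 14.5 mm² = 8.32×10⁻⁴ m².
d = κε₀A/C = 86.0 × 8.85×10⁻¹² × 8.32×10⁻⁴ / 8.45×10⁻¹¹ = 7.50×10⁻³ m.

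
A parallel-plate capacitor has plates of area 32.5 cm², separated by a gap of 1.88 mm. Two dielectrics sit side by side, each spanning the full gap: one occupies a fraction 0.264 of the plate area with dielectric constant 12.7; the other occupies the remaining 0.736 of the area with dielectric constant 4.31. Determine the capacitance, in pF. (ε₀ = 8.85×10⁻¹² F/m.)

A = 32.5 cm² = 3.25×10⁻³ m².
Side-by-side slabs ⇒ two capacitors in parallel, each spanning the full gap.
C₁ = κ₁ε₀A₁/d = 12.7 × 8.85×10⁻¹² × 8.58×10⁻⁴ / 1.88×10⁻³ = 5.13×10⁻¹¹ F.
C₂ = κ₂ε₀A₂/d = 4.31 × 8.85×10⁻¹² × 2.39×10⁻³ / 1.88×10⁻³ = 4.85×10⁻¹¹ F.
C = C₁ + C₂ = 9.98×10⁻¹¹ F.

C ≈ 99.8 pF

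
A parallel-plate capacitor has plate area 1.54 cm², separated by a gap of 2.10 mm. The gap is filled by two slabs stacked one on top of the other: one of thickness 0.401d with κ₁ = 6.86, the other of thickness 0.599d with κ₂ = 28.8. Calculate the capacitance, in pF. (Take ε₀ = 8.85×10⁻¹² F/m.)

A = 1.54 cm² = 1.54×10⁻⁴ m².
Stacked slabs ⇒ two capacitors in series, each with the full plate area.
C₁ = κ₁ε₀A/d₁ = 6.86 × 8.85×10⁻¹² × 1.54×10⁻⁴ / 8.42×10⁻⁴ = 1.11×10⁻¹¹ F.
C₂ = κ₂ε₀A/d₂ = 28.8 × 8.85×10⁻¹² × 1.54×10⁻⁴ / 1.26×10⁻³ = 3.12×10⁻¹¹ F.
C = (1/C₁ + 1/C₂)⁻¹ = 8.19×10⁻¹² F.

8.19 pF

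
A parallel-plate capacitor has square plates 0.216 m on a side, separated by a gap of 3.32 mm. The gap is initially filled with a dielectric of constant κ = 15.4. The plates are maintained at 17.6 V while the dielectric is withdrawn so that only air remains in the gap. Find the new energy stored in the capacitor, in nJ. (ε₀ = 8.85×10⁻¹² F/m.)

19.3 nJ

A = (0.216 m)² = 4.67×10⁻² m².
Initially C₁ = κε₀A/d = 15.4 × 8.85×10⁻¹² × 4.67×10⁻² / 3.32×10⁻³ = 1.92×10⁻⁹ F.
U₁ = 2.97×10⁻⁷ J.
Battery connected ⇒ V is held fixed. C₂ = 0.0649 C₁ and U = ½CV², so U₂/U₁ = C₂/C₁ = 0.0649.
U₂ = 0.0649 × 2.97×10⁻⁷ = 1.93×10⁻⁸ J.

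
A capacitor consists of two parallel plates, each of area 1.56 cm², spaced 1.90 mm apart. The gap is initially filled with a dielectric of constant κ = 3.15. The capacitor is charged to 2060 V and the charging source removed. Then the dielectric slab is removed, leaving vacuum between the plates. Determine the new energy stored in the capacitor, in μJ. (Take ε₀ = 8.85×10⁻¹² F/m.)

A = 1.56 cm² = 1.56×10⁻⁴ m².
Initially C₁ = κε₀A/d = 3.15 × 8.85×10⁻¹² × 1.56×10⁻⁴ / 1.90×10⁻³ = 2.29×10⁻¹² F.
U₁ = 4.86×10⁻⁶ J.
Isolated ⇒ Q is held fixed. C₂ = 0.317 C₁ and U = Q²/(2C), so U₂/U₁ = C₁/C₂ = 3.15.
U₂ = 3.15 × 4.86×10⁻⁶ = 1.53×10⁻⁵ J.

U ≈ 15.3 μJ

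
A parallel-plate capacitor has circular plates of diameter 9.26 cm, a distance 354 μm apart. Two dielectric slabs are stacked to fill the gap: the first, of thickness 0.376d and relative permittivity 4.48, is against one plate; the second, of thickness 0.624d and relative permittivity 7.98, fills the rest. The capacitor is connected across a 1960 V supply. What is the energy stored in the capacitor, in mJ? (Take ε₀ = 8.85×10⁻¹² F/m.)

1.99 mJ

A = π(9.26/2 cm)² = 6.73×10⁻³ m².
Stacked slabs ⇒ two capacitors in series, each with the full plate area.
C₁ = κ₁ε₀A/d₁ = 4.48 × 8.85×10⁻¹² × 6.73×10⁻³ / 1.33×10⁻⁴ = 2.01×10⁻⁹ F.
C₂ = κ₂ε₀A/d₂ = 7.98 × 8.85×10⁻¹² × 6.73×10⁻³ / 2.21×10⁻⁴ = 2.15×10⁻⁹ F.
C = (1/C₁ + 1/C₂)⁻¹ = 1.04×10⁻⁹ F.
U = ½CV² = ½ × 1.04×10⁻⁹ × (1960)² = 1.99×10⁻³ J.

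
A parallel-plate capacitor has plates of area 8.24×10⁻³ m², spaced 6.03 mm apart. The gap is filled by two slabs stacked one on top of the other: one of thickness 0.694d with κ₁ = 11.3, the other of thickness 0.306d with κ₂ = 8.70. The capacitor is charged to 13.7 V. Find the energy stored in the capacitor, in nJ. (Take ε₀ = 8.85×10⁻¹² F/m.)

Stacked slabs ⇒ two capacitors in series, each with the full plate area.
C₁ = κ₁ε₀A/d₁ = 11.3 × 8.85×10⁻¹² × 8.24×10⁻³ / 4.18×10⁻³ = 1.97×10⁻¹⁰ F.
C₂ = κ₂ε₀A/d₂ = 8.70 × 8.85×10⁻¹² × 8.24×10⁻³ / 1.85×10⁻³ = 3.44×10⁻¹⁰ F.
C = (1/C₁ + 1/C₂)⁻¹ = 1.25×10⁻¹⁰ F.
U = ½CV² = ½ × 1.25×10⁻¹⁰ × (13.7)² = 1.18×10⁻⁸ J.

11.8 nJ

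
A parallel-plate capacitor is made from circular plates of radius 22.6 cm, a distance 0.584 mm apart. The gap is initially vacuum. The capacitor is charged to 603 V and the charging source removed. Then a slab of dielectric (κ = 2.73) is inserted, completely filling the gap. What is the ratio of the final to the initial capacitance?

C = κε₀A/d scales with κ, so C₂/C₁ = κ = 2.73.

2.73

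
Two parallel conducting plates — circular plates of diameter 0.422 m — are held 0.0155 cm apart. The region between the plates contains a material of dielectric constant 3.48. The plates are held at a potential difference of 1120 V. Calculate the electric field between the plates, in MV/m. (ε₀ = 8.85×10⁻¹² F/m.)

E ≈ 7.23 MV/m

E = V/d = 1120 / 1.55×10⁻⁴ = 7.23×10⁶ V/m.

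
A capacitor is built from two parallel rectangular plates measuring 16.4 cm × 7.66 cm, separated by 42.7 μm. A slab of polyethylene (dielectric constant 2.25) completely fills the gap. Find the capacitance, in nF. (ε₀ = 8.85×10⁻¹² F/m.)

A = 16.4 × 7.66 cm² = 1.26×10⁻² m².
C = κε₀A/d = 2.25 × 8.85×10⁻¹² × 1.26×10⁻² / 4.27×10⁻⁵ = 5.86×10⁻⁹ F.

5.86 nF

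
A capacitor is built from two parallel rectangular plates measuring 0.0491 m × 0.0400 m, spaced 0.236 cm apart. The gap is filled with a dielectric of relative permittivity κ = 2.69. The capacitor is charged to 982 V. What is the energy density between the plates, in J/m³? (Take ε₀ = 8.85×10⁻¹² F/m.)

2.06 J/m³

E = V/d = 982 / 2.36×10⁻³ = 4.16×10⁵ V/m.
u = ½κε₀E² = ½ × 2.69 × 8.85×10⁻¹² × (4.16×10⁵)² = 2.06 J/m³.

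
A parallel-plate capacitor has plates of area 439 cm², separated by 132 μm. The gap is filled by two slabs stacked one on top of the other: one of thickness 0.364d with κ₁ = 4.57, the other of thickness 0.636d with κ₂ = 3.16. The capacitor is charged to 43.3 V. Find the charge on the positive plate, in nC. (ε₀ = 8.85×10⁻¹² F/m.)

Q ≈ 454 nC

A = 439 cm² = 4.39×10⁻² m².
Stacked slabs ⇒ two capacitors in series, each with the full plate area.
C₁ = κ₁ε₀A/d₁ = 4.57 × 8.85×10⁻¹² × 4.39×10⁻² / 4.80×10⁻⁵ = 3.70×10⁻⁸ F.
C₂ = κ₂ε₀A/d₂ = 3.16 × 8.85×10⁻¹² × 4.39×10⁻² / 8.40×10⁻⁵ = 1.46×10⁻⁸ F.
C = (1/C₁ + 1/C₂)⁻¹ = 1.05×10⁻⁸ F.
Q = CV = 1.05×10⁻⁸ × 43.3 = 4.54×10⁻⁷ C.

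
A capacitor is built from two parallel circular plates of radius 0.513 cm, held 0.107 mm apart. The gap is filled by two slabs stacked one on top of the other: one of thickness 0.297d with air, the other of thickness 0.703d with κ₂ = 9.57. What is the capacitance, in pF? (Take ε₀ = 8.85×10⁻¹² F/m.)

A = π(0.513 cm)² = 8.27×10⁻⁵ m².
Stacked slabs ⇒ two capacitors in series, each with the full plate area.
C₁ = κ₁ε₀A/d₁ = 1.00 × 8.85×10⁻¹² × 8.27×10⁻⁵ / 3.18×10⁻⁵ = 2.30×10⁻¹¹ F.
C₂ = κ₂ε₀A/d₂ = 9.57 × 8.85×10⁻¹² × 8.27×10⁻⁵ / 7.52×10⁻⁵ = 9.31×10⁻¹¹ F.
C = (1/C₁ + 1/C₂)⁻¹ = 1.85×10⁻¹¹ F.

18.5 pF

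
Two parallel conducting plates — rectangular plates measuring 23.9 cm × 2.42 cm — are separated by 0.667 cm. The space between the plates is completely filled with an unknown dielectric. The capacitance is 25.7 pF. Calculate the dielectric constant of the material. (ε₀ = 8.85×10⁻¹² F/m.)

A = 23.9 × 2.42 cm² = 5.78×10⁻³ m².
κ = Cd/(ε₀A) = 2.57×10⁻¹¹ × 6.67×10⁻³ / (8.85×10⁻¹² × 5.78×10⁻³) = 3.35.

3.35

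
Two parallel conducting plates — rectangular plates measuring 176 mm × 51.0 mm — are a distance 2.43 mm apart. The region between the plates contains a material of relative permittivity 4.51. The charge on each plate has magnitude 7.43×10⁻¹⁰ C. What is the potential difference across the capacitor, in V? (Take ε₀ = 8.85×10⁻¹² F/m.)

A = 176 × 51.0 mm² = 8.98×10⁻³ m².
C = κε₀A/d = 4.51 × 8.85×10⁻¹² × 8.98×10⁻³ / 2.43×10⁻³ = 1.47×10⁻¹⁰ F.
V = Q/C = 7.43×10⁻¹⁰ / 1.47×10⁻¹⁰ = 5.04 V.

5.04 V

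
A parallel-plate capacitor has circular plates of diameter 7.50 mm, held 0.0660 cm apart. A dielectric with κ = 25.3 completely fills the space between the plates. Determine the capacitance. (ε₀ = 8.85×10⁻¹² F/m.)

C ≈ 15.0 pF

A = π(7.50/2 mm)² = 4.42×10⁻⁵ m².
C = κε₀A/d = 25.3 × 8.85×10⁻¹² × 4.42×10⁻⁵ / 6.60×10⁻⁴ = 1.50×10⁻¹¹ F.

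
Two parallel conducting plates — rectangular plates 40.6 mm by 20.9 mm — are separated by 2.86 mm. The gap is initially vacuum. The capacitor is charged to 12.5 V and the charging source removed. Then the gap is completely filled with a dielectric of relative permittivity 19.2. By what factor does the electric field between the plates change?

0.0521

Isolated ⇒ Q is held fixed.
V₂ = Q/C₂ = V₁/19.2; E = V/d, so E₂/E₁ = (V₂/V₁)(d₁/d₂) = 0.0521.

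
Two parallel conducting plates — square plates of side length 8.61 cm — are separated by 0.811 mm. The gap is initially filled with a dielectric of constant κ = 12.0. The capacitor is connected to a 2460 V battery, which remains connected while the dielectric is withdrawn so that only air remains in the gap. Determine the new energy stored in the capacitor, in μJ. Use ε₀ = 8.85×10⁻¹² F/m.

U ≈ 245 μJ

A = (8.61 cm)² = 7.41×10⁻³ m².
Initially C₁ = κε₀A/d = 12.0 × 8.85×10⁻¹² × 7.41×10⁻³ / 8.11×10⁻⁴ = 9.71×10⁻¹⁰ F.
U₁ = 2.94×10⁻³ J.
Battery connected ⇒ V is held fixed. C₂ = 0.0833 C₁ and U = ½CV², so U₂/U₁ = C₂/C₁ = 0.0833.
U₂ = 0.0833 × 2.94×10⁻³ = 2.45×10⁻⁴ J.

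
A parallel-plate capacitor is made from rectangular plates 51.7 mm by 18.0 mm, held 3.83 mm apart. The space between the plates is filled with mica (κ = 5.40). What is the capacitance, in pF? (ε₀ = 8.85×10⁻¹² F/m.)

A = 51.7 × 18.0 mm² = 9.31×10⁻⁴ m².
C = κε₀A/d = 5.40 × 8.85×10⁻¹² × 9.31×10⁻⁴ / 3.83×10⁻³ = 1.16×10⁻¹¹ F.

11.6 pF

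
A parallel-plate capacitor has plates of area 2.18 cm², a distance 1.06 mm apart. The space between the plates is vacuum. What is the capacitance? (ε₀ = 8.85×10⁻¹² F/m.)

A = 2.18 cm² = 2.18×10⁻⁴ m².
C = ε₀A/d = 8.85×10⁻¹² × 2.18×10⁻⁴ / 1.06×10⁻³ = 1.82×10⁻¹² F.

C ≈ 1.82 pF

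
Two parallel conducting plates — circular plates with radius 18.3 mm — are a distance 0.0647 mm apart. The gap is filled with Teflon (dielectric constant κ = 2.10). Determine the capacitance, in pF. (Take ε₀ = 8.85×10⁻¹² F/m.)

A = π(18.3 mm)² = 1.05×10⁻³ m².
C = κε₀A/d = 2.10 × 8.85×10⁻¹² × 1.05×10⁻³ / 6.47×10⁻⁵ = 3.02×10⁻¹⁰ F.

302 pF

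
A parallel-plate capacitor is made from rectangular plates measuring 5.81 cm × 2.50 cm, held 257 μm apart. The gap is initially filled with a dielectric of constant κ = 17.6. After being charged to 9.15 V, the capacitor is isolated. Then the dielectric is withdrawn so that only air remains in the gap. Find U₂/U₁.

Isolated ⇒ Q is held fixed.
C₂ = 0.0568 C₁ and U = Q²/(2C), so U₂/U₁ = C₁/C₂ = 17.6.

17.6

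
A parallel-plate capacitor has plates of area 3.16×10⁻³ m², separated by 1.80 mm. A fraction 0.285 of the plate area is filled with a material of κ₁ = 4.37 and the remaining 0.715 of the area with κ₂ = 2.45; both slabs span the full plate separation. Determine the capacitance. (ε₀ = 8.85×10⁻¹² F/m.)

Side-by-side slabs ⇒ two capacitors in parallel, each spanning the full gap.
C₁ = κ₁ε₀A₁/d = 4.37 × 8.85×10⁻¹² × 9.01×10⁻⁴ / 1.80×10⁻³ = 1.94×10⁻¹¹ F.
C₂ = κ₂ε₀A₂/d = 2.45 × 8.85×10⁻¹² × 2.26×10⁻³ / 1.80×10⁻³ = 2.72×10⁻¹¹ F.
C = C₁ + C₂ = 4.66×10⁻¹¹ F.

46.6 pF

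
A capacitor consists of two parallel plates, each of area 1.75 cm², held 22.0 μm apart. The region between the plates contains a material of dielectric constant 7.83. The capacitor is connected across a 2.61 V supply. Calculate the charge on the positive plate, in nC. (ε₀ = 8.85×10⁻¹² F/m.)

A = 1.75 cm² = 1.75×10⁻⁴ m².
C = κε₀A/d = 7.83 × 8.85×10⁻¹² × 1.75×10⁻⁴ / 2.20×10⁻⁵ = 5.51×10⁻¹⁰ F.
Q = CV = 5.51×10⁻¹⁰ × 2.61 = 1.44×10⁻⁹ C.

1.44 nC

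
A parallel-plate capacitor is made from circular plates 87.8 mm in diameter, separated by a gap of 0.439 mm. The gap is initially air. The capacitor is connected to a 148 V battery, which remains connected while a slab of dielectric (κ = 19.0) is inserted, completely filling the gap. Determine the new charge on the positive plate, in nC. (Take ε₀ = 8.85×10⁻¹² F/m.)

Q ≈ 343 nC

A = π(87.8/2 mm)² = 6.05×10⁻³ m².
Initially C₁ = ε₀A/d = 8.85×10⁻¹² × 6.05×10⁻³ / 4.39×10⁻⁴ = 1.22×10⁻¹⁰ F.
Q₁ = 1.81×10⁻⁸ C.
Battery connected ⇒ V is held fixed. C₂ = 19.0 C₁ and Q = CV, so Q₂/Q₁ = C₂/C₁ = 19.0.
Q₂ = 19.0 × 1.81×10⁻⁸ = 3.43×10⁻⁷ C.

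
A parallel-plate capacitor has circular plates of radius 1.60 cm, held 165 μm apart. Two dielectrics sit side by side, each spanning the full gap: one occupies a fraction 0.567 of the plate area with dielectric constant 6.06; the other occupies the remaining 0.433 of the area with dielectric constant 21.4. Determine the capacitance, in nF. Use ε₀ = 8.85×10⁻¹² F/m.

A = π(1.60 cm)² = 8.04×10⁻⁴ m².
Side-by-side slabs ⇒ two capacitors in parallel, each spanning the full gap.
C₁ = κ₁ε₀A₁/d = 6.06 × 8.85×10⁻¹² × 4.56×10⁻⁴ / 1.65×10⁻⁴ = 1.48×10⁻¹⁰ F.
C₂ = κ₂ε₀A₂/d = 21.4 × 8.85×10⁻¹² × 3.48×10⁻⁴ / 1.65×10⁻⁴ = 4.00×10⁻¹⁰ F.
C = C₁ + C₂ = 5.48×10⁻¹⁰ F.

0.548 nF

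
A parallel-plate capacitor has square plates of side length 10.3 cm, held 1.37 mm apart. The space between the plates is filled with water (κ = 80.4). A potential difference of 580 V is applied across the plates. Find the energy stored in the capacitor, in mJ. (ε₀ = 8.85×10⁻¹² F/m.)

0.927 mJ

A = (10.3 cm)² = 1.06×10⁻² m².
C = κε₀A/d = 80.4 × 8.85×10⁻¹² × 1.06×10⁻² / 1.37×10⁻³ = 5.51×10⁻⁹ F.
U = ½CV² = ½ × 5.51×10⁻⁹ × (580)² = 9.27×10⁻⁴ J.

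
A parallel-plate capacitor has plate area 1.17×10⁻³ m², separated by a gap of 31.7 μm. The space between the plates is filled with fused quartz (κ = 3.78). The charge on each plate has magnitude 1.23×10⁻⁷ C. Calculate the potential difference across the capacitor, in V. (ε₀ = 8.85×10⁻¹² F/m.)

C = κε₀A/d = 3.78 × 8.85×10⁻¹² × 1.17×10⁻³ / 3.17×10⁻⁵ = 1.23×10⁻⁹ F.
V = Q/C = 1.23×10⁻⁷ / 1.23×10⁻⁹ = 99.6 V.

99.6 V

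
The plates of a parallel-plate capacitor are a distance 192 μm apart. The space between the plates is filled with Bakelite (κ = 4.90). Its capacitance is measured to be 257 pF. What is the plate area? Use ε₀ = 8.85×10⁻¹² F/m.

A = Cd/(κε₀) = 2.57×10⁻¹⁰ × 1.92×10⁻⁴ / (4.90 × 8.85×10⁻¹²) = 1.14×10⁻³ m².

11.4 cm²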